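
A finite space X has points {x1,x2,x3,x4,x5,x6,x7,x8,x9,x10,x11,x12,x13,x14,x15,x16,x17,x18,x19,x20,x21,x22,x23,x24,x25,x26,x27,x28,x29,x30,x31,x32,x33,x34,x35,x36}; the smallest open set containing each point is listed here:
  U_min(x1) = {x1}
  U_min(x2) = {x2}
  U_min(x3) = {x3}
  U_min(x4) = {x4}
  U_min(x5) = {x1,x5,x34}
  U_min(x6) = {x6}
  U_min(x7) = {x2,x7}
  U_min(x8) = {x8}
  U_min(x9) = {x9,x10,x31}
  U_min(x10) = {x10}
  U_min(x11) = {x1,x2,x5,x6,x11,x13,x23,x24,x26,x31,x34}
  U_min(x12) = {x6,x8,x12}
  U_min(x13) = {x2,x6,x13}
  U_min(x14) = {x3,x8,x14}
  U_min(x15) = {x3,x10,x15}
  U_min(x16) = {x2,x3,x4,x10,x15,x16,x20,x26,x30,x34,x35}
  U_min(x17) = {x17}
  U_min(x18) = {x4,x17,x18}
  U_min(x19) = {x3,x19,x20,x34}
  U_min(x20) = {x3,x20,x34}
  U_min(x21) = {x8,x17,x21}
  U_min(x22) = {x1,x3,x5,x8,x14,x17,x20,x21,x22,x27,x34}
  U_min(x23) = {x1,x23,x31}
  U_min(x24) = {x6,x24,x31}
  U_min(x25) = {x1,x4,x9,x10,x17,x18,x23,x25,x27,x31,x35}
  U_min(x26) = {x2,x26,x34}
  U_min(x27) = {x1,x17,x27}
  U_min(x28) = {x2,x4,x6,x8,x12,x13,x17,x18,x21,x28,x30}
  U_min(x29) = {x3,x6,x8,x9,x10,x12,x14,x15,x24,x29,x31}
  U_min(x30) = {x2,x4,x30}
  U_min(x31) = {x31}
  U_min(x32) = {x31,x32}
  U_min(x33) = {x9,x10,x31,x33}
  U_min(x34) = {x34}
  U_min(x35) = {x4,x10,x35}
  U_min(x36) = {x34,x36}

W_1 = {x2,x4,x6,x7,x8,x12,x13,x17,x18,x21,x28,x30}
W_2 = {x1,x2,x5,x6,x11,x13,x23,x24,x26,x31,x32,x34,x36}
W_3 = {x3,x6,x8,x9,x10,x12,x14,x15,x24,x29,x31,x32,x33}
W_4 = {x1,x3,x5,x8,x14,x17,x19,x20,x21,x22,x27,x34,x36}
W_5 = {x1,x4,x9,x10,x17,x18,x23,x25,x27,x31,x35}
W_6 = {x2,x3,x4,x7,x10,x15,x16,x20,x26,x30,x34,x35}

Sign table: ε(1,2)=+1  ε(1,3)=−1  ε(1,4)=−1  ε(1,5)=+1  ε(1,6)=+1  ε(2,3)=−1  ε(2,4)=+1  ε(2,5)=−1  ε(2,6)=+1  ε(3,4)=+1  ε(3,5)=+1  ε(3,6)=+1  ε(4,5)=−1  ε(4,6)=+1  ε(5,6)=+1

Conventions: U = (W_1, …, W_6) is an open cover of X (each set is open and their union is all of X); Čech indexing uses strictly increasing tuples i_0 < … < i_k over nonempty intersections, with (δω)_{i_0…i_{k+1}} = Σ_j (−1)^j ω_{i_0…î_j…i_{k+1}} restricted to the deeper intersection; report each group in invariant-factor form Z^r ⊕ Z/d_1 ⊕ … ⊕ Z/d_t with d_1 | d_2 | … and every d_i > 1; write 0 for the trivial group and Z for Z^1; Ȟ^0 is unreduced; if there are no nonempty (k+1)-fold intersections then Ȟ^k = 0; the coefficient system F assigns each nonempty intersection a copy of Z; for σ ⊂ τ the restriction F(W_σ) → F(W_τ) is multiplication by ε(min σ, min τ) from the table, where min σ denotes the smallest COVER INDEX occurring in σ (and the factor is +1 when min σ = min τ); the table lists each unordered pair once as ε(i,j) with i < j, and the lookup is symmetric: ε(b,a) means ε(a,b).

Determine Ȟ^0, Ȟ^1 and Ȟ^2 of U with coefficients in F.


nerve of the cover:
  W12={x2,x6,x13} W13={x6,x8,x12} W14={x8,x17,x21} W15={x4,x17,x18} W16={x2,x4,x7,x30} W23={x6,x24,x31,x32} W24={x1,x5,x34,x36} W25={x1,x23,x31} W26={x2,x26,x34} W34={x3,x8,x14} W35={x9,x10,x31} W36={x3,x10,x15} W45={x1,x17,x27} W46={x3,x20,x34} W56={x4,x10,x35}
  W123={x6} W126={x2} W134={x8} W145={x17} W156={x4} W235={x31} W245={x1} W246={x34} W346={x3} W356={x10}
C dims 6,15,10; δ0: rk 6, SNF 1^5·2; δ1: rk 9, SNF 1^9
Ȟ^0 = (6 − 6) − 0 = 0, so Ȟ^0 ≅ 0
Ȟ^1 = (15 − 9) − 6 = 0 plus torsion [2], so Ȟ^1 ≅ Z/2
Ȟ^2 = (10 − 0) − 9 = 1, so Ȟ^2 ≅ Z

Ȟ^0(U;F) ≅ 0,  Ȟ^1(U;F) ≅ Z/2,  Ȟ^2(U;F) ≅ Z


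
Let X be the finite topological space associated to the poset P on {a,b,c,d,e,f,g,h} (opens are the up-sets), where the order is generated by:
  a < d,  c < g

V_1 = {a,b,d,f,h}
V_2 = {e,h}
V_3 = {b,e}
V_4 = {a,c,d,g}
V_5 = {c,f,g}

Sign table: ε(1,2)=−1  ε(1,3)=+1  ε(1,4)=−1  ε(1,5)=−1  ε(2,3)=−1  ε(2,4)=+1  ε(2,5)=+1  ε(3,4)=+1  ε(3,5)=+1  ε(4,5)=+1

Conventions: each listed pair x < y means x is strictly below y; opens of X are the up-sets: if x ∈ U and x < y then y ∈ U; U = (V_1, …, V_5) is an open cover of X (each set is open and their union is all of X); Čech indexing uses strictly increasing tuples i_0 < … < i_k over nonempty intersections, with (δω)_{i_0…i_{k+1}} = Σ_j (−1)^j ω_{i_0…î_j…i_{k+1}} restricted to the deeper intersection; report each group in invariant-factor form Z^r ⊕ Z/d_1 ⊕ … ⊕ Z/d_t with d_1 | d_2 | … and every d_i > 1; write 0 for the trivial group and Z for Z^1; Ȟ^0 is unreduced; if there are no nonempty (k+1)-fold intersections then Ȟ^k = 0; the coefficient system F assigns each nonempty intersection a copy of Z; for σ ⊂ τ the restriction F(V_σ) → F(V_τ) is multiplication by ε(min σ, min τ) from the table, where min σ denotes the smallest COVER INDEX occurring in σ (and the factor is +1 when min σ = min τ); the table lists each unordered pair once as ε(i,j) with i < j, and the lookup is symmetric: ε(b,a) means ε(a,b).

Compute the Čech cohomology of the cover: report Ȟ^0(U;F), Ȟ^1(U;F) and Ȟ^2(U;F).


Ȟ^0(U;F) ≅ Z, Ȟ^1(U;F) ≅ Z^2, Ȟ^2(U;F) ≅ 0

intersection data:
  V12={h} V13={b} V14={a,d} V15={f} V23={e} V45={c,g}
C dims 5,6; δ0: rk 4, SNF 1^4
Ȟ^0 = (5 − 4) − 0 = 1, so Ȟ^0 ≅ Z
Ȟ^1 = (6 − 0) − 4 = 2, so Ȟ^1 ≅ Z^2
Ȟ^2 = (0 − 0) − 0 = 0, so Ȟ^2 ≅ 0


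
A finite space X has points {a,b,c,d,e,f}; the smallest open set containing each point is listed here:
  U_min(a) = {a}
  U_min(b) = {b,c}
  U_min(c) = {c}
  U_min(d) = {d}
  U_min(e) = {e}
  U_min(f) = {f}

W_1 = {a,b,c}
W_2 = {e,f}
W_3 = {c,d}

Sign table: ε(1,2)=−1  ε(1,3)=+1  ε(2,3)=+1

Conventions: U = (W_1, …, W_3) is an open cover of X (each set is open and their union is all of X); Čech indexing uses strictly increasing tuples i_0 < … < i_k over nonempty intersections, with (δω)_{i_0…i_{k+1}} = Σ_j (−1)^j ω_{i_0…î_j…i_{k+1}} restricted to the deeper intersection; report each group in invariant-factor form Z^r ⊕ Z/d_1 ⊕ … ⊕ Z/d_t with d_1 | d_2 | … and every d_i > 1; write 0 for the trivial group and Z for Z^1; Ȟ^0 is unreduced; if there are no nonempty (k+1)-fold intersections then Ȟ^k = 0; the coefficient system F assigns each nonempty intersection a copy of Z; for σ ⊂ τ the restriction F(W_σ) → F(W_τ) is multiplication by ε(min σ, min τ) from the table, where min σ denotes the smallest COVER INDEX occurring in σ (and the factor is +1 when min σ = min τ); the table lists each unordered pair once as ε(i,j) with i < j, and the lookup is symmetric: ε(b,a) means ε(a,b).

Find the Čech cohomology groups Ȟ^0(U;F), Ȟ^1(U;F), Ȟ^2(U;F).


Ȟ^0 = Z^2,  Ȟ^1 = 0,  Ȟ^2 = 0

nonempty overlaps:
  W13={c}
C dims 3,1; δ0: rk 1, SNF 1^1
degree 0: 3−1−0 = 2 → Ȟ^0 ≅ Z^2
degree 1: 1−0−1 = 0 → Ȟ^1 ≅ 0
degree 2: 0−0−0 = 0 → Ȟ^2 ≅ 0


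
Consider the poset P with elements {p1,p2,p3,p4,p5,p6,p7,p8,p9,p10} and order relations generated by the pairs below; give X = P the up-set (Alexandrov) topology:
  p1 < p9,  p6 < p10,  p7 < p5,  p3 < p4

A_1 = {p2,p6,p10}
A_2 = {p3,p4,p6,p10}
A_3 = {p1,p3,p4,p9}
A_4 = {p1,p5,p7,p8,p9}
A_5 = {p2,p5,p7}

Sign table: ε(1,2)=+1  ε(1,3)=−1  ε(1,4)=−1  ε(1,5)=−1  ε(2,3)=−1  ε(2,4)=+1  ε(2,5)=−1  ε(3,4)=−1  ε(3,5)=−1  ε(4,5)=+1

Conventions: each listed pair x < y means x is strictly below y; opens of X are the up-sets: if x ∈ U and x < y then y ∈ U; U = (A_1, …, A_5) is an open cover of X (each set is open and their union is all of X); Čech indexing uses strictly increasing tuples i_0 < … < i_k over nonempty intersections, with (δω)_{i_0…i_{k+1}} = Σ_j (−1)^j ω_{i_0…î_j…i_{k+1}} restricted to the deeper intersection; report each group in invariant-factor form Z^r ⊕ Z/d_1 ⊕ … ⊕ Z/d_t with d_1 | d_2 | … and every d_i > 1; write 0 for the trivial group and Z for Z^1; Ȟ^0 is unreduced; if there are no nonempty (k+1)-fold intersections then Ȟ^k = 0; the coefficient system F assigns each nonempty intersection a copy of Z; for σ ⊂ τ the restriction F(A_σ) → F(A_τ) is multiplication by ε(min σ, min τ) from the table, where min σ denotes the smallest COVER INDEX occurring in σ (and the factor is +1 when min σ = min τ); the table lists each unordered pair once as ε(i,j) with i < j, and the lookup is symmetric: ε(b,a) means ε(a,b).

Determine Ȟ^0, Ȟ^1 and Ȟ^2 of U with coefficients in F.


Ȟ^0(U;F) ≅ 0,  Ȟ^1(U;F) ≅ Z/2,  Ȟ^2(U;F) ≅ 0

nonempty overlaps:
  A12={p6,p10} A15={p2} A23={p3,p4} A34={p1,p9} A45={p5,p7}
C dims 5,5; δ0: rk 5, SNF 1^4·2
degree 0: 5−5−0 = 0 → Ȟ^0 ≅ 0
degree 1: 5−0−5 = 0 plus torsion [2] → Ȟ^1 ≅ Z/2
degree 2: 0−0−0 = 0 → Ȟ^2 ≅ 0


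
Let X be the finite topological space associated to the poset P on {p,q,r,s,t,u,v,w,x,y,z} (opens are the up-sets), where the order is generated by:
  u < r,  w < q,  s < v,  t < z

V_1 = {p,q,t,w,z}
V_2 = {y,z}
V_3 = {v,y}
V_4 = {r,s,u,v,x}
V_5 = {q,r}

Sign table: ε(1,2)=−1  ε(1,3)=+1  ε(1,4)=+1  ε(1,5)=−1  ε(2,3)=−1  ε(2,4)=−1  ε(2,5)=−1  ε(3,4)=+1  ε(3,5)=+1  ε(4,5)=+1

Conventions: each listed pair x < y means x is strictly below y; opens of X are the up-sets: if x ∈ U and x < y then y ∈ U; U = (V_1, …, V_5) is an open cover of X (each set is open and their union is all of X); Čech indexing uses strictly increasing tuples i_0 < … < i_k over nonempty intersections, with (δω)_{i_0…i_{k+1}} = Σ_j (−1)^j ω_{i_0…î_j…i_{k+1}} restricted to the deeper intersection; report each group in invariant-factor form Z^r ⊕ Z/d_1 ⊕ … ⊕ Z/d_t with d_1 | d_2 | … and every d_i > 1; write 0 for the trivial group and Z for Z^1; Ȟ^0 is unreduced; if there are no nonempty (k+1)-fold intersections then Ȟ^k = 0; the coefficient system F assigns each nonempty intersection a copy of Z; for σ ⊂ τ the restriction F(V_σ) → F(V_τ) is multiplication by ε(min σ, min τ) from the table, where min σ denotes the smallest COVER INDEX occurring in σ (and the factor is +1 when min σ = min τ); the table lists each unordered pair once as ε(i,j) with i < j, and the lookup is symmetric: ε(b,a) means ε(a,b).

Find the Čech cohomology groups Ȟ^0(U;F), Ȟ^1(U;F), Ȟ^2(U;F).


nonempty intersections:
  V12={z} V15={q} V23={y} V34={v} V45={r}
C dims 5,5; δ0: rk 5, SNF 1^4·2
Ȟ^0: (5−5)−0=0 ⇒ 0
Ȟ^1: (5−0)−5=0 plus torsion [2] ⇒ Z/2
Ȟ^2: (0−0)−0=0 ⇒ 0

Ȟ^0(U;F) ≅ 0, Ȟ^1(U;F) ≅ Z/2 and Ȟ^2(U;F) ≅ 0


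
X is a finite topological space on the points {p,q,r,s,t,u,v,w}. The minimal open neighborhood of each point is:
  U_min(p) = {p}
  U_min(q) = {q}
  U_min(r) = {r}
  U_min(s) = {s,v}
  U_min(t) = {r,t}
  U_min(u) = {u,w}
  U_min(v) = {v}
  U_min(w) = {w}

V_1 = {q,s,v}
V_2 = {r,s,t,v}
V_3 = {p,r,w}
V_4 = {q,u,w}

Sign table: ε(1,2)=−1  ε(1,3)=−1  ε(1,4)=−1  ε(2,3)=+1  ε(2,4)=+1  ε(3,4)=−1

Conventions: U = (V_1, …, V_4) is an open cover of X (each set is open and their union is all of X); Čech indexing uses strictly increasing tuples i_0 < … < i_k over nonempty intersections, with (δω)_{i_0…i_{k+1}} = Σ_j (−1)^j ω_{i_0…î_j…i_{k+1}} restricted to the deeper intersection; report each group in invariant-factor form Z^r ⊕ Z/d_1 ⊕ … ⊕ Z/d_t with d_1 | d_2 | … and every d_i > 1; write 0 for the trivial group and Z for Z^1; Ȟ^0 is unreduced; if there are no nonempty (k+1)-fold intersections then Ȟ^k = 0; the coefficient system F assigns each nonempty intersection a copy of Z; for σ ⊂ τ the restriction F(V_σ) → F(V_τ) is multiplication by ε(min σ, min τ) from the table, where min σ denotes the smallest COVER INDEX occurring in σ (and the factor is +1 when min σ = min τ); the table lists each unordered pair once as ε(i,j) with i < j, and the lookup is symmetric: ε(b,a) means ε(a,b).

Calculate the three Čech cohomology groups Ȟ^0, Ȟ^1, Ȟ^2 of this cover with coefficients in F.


Ȟ^0 = 0, Ȟ^1 = Z/2 and Ȟ^2 = 0

nerve of the cover:
  V12={s,v} V14={q} V23={r} V34={w}
C dims 4,4; δ0: rk 4, SNF 1^3·2
Ȟ^0 = (4 − 4) − 0 = 0, so Ȟ^0 ≅ 0
Ȟ^1 = (4 − 0) − 4 = 0 plus torsion [2], so Ȟ^1 ≅ Z/2
Ȟ^2 = (0 − 0) − 0 = 0, so Ȟ^2 ≅ 0


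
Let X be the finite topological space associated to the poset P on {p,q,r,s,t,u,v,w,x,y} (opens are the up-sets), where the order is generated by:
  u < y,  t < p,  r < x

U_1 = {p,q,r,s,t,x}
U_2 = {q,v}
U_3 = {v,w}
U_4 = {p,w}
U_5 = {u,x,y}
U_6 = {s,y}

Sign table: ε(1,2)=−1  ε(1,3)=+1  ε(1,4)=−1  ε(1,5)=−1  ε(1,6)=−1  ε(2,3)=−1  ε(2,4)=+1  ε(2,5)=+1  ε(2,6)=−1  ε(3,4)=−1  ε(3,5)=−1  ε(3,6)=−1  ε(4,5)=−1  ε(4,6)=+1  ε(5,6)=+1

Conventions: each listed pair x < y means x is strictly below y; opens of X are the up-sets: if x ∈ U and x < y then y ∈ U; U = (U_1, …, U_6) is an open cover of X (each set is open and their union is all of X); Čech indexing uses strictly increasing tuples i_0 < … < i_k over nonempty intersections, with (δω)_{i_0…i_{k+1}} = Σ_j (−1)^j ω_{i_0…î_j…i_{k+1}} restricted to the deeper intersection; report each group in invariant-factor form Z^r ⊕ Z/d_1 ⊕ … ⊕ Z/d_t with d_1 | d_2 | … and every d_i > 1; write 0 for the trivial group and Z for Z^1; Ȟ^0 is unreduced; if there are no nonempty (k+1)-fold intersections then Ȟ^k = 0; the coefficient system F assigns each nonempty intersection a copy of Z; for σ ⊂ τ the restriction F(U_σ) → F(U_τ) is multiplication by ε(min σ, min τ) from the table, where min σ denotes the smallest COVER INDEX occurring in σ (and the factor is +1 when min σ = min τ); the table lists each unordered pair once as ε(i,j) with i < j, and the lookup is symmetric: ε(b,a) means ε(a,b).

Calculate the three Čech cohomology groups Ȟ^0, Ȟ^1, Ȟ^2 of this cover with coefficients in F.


intersection data:
  U12={q} U14={p} U15={x} U16={s} U23={v} U34={w} U56={y}
C dims 6,7; δ0: rk 5, SNF 1^5
Ȟ^0 = (6 − 5) − 0 = 1, so Ȟ^0 ≅ Z
Ȟ^1 = (7 − 0) − 5 = 2, so Ȟ^1 ≅ Z^2
Ȟ^2 = (0 − 0) − 0 = 0, so Ȟ^2 ≅ 0

Ȟ^0 = Z, Ȟ^1 = Z^2, Ȟ^2 = 0


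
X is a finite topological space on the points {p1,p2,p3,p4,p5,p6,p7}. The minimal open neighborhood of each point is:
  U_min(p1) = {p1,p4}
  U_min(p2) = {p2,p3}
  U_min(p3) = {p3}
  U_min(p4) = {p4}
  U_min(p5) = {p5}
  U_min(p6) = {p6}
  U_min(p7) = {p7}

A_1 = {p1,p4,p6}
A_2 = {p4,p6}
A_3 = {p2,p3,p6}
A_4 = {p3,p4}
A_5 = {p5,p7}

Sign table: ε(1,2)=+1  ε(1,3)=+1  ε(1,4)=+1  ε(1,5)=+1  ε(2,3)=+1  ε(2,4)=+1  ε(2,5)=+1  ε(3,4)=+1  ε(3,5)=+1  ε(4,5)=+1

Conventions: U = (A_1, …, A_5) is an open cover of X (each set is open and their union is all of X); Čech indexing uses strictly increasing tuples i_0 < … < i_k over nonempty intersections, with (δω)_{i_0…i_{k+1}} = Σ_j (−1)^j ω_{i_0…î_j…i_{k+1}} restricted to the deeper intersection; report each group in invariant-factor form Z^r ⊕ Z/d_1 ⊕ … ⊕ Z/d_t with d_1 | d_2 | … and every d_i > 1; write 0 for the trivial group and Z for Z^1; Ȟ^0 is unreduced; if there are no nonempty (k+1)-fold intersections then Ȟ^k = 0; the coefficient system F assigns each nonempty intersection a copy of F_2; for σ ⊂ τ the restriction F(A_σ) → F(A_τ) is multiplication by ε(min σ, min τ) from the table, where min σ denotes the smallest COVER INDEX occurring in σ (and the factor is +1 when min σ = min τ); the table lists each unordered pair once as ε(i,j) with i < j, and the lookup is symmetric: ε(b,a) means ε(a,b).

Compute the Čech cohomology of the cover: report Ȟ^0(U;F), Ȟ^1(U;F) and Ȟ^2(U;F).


nerve simplices:
  A12={p4,p6} A13={p6} A14={p4} A23={p6} A24={p4} A34={p3}
  A123={p6} A124={p4}
C dims 5,6,2; δ0: rk_F2 3; δ1: rk_F2 2
degree 0: 5−3−0 = 2 → Ȟ^0 ≅ Z/2 ⊕ Z/2
degree 1: 6−2−3 = 1 → Ȟ^1 ≅ Z/2
degree 2: 2−0−2 = 0 → Ȟ^2 ≅ 0

Ȟ^0 ≅ Z/2 ⊕ Z/2, Ȟ^1 ≅ Z/2 and Ȟ^2 ≅ 0


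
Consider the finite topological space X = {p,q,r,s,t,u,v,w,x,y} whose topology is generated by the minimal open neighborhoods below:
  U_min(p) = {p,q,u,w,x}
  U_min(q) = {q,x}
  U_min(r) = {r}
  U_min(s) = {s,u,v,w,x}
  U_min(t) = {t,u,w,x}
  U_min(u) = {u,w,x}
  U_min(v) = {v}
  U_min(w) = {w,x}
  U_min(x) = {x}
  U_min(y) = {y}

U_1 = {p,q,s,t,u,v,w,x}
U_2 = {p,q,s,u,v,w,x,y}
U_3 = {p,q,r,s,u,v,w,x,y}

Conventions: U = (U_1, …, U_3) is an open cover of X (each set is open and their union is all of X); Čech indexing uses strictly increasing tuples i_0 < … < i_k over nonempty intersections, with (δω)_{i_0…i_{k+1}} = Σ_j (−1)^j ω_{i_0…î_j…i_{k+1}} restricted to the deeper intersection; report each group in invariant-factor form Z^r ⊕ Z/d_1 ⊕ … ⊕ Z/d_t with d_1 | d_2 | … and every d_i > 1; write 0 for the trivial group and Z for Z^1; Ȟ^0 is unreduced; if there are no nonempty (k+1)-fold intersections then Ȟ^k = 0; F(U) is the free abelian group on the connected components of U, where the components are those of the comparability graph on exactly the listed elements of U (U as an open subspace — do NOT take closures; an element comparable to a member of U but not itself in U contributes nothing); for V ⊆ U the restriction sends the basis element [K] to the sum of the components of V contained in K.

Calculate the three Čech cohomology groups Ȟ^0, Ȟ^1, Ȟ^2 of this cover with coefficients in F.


Ȟ^0(U;F) ≅ Z^3, Ȟ^1(U;F) ≅ 0 and Ȟ^2(U;F) ≅ 0

intersection data:
  U12={p,q,s,u,v,w,x} U13={p,q,s,u,v,w,x} U23={p,q,s,u,v,w,x,y}
  U123={p,q,s,u,v,w,x}
components per intersection:
  U1: {p,q,s,t,u,v,w,x}
  U2: {p,q,s,u,v,w,x} {y}
  U3: {p,q,s,u,v,w,x} {r} {y}
  U12: {p,q,s,u,v,w,x}
  U13: {p,q,s,u,v,w,x}
  U23: {p,q,s,u,v,w,x} {y}
  U123: {p,q,s,u,v,w,x}
C dims 6,4,1; δ0: rk 3, SNF 1^3; δ1: rk 1, SNF 1^1
Ȟ^0 = (6 − 3) − 0 = 3, so Ȟ^0 ≅ Z^3
Ȟ^1 = (4 − 1) − 3 = 0, so Ȟ^1 ≅ 0
Ȟ^2 = (1 − 0) − 1 = 0, so Ȟ^2 ≅ 0


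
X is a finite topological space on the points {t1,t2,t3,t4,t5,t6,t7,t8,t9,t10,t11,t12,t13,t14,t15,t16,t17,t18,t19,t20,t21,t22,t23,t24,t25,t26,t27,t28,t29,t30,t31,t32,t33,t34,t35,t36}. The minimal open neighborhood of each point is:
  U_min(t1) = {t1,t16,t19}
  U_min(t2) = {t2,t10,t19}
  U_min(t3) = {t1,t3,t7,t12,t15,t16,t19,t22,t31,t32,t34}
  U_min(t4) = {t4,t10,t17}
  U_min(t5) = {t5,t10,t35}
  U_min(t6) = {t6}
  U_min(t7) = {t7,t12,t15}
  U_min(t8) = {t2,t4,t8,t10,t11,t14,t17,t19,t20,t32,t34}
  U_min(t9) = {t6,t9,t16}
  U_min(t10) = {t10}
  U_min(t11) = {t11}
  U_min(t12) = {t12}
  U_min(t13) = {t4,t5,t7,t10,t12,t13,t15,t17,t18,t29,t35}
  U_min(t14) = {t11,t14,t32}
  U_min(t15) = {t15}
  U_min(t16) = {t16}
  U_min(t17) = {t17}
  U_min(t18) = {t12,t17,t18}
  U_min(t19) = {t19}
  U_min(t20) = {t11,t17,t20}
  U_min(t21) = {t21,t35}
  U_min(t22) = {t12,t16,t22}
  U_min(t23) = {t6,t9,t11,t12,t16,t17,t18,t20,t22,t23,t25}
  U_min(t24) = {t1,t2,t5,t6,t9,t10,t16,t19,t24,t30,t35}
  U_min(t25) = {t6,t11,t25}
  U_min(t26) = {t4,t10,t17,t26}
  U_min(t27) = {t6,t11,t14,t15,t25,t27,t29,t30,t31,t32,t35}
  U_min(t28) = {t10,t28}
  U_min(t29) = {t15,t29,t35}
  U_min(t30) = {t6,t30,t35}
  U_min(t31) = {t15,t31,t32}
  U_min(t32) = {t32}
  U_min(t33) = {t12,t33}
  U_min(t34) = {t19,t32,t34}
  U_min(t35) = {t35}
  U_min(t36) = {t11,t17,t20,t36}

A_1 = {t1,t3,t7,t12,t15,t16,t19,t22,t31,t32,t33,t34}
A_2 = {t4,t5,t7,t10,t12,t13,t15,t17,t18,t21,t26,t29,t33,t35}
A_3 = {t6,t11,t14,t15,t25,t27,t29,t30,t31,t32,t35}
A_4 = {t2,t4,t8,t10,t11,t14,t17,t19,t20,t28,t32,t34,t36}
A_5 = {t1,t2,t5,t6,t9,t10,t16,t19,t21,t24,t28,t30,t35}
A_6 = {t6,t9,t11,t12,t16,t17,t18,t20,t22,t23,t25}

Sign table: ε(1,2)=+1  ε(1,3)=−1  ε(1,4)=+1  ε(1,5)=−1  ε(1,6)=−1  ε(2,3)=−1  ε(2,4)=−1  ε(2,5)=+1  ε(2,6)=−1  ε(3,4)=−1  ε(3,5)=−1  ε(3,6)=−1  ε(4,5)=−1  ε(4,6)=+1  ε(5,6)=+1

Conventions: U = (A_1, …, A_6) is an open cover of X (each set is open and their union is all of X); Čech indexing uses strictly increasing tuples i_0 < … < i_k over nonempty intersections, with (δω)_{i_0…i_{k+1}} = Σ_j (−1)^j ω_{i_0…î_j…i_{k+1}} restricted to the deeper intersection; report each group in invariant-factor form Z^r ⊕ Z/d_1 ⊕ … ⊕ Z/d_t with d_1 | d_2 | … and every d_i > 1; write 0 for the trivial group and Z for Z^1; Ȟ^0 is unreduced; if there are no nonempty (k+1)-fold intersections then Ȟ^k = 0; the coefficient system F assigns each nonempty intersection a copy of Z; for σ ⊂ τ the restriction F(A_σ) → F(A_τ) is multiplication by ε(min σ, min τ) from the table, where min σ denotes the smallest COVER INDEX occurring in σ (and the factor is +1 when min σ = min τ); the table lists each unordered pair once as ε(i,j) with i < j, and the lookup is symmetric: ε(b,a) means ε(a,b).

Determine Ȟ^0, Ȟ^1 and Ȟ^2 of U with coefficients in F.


nonempty intersections:
  A12={t7,t12,t15,t33} A13={t15,t31,t32} A14={t19,t32,t34} A15={t1,t16,t19} A16={t12,t16,t22} A23={t15,t29,t35} A24={t4,t10,t17} A25={t5,t10,t21,t35} A26={t12,t17,t18} A34={t11,t14,t32} A35={t6,t30,t35} A36={t6,t11,t25} A45={t2,t10,t19,t28} A46={t11,t17,t20} A56={t6,t9,t16}
  A123={t15} A126={t12} A134={t32} A145={t19} A156={t16} A235={t35} A245={t10} A246={t17} A346={t11} A356={t6}
C dims 6,15,10; δ0: rk 6, SNF 1^5·2; δ1: rk 9, SNF 1^9
Ȟ^0: (6−6)−0=0 ⇒ 0
Ȟ^1: (15−9)−6=0 plus torsion [2] ⇒ Z/2
Ȟ^2: (10−0)−9=1 ⇒ Z

Ȟ^0(U;F) ≅ 0; Ȟ^1(U;F) ≅ Z/2; Ȟ^2(U;F) ≅ Z


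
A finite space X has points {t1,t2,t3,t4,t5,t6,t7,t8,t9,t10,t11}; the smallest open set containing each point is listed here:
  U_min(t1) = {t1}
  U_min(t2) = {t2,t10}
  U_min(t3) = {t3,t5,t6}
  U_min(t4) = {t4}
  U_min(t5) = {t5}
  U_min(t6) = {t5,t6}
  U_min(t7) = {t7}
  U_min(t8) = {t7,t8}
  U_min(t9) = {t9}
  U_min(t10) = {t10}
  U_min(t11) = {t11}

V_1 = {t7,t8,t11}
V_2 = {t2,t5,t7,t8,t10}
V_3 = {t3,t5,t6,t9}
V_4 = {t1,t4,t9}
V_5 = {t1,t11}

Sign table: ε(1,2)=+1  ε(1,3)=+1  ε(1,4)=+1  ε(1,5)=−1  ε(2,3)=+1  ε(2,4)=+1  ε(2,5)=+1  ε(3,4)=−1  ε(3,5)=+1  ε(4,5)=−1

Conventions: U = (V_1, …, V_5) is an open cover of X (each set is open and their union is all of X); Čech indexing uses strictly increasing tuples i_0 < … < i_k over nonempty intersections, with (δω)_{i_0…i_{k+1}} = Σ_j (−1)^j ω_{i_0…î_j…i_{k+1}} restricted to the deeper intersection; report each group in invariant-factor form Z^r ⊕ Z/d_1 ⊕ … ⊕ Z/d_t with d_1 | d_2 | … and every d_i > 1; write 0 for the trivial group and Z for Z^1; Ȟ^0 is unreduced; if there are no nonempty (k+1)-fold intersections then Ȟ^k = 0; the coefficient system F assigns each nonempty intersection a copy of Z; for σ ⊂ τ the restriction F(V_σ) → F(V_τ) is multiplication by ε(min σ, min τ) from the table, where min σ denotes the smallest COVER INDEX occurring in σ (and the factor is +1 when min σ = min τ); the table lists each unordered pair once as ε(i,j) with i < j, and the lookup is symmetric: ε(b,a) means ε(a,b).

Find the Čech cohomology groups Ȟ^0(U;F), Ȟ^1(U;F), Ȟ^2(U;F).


nonempty overlaps:
  V12={t7,t8} V15={t11} V23={t5} V34={t9} V45={t1}
C dims 5,5; δ0: rk 5, SNF 1^4·2
degree 0: 5−5−0 = 0 → Ȟ^0 ≅ 0
degree 1: 5−0−5 = 0 plus torsion [2] → Ȟ^1 ≅ Z/2
degree 2: 0−0−0 = 0 → Ȟ^2 ≅ 0

Ȟ^0 = 0, Ȟ^1 = Z/2, Ȟ^2 = 0


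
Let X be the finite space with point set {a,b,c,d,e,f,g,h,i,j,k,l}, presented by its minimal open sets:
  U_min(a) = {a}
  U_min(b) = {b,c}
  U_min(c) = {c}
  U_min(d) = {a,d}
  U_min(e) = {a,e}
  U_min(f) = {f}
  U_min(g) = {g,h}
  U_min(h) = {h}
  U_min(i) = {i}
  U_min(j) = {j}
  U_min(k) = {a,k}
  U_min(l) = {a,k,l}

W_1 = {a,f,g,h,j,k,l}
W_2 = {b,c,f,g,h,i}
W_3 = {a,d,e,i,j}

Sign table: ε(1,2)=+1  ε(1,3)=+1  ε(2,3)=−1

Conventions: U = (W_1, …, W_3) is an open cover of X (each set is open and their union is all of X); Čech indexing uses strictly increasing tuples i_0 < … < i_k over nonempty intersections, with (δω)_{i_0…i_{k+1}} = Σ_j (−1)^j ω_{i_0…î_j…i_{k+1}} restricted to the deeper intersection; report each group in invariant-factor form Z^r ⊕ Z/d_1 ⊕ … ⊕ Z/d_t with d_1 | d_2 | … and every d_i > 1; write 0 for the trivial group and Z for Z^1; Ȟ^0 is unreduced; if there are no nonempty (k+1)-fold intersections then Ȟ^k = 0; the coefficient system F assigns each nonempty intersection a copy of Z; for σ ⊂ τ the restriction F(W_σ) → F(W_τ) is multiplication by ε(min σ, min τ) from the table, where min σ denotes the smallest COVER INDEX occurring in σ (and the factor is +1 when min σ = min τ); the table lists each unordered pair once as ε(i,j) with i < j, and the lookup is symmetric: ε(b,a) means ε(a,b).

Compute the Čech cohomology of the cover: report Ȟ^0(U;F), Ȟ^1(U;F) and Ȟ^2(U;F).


Ȟ^0 ≅ 0; Ȟ^1 ≅ Z/2; Ȟ^2 ≅ 0

nerve simplices:
  W12={f,g,h} W13={a,j} W23={i}
C dims 3,3; δ0: rk 3, SNF 1^2·2
degree 0: 3−3−0 = 0 → Ȟ^0 ≅ 0
degree 1: 3−0−3 = 0 plus torsion [2] → Ȟ^1 ≅ Z/2
degree 2: 0−0−0 = 0 → Ȟ^2 ≅ 0


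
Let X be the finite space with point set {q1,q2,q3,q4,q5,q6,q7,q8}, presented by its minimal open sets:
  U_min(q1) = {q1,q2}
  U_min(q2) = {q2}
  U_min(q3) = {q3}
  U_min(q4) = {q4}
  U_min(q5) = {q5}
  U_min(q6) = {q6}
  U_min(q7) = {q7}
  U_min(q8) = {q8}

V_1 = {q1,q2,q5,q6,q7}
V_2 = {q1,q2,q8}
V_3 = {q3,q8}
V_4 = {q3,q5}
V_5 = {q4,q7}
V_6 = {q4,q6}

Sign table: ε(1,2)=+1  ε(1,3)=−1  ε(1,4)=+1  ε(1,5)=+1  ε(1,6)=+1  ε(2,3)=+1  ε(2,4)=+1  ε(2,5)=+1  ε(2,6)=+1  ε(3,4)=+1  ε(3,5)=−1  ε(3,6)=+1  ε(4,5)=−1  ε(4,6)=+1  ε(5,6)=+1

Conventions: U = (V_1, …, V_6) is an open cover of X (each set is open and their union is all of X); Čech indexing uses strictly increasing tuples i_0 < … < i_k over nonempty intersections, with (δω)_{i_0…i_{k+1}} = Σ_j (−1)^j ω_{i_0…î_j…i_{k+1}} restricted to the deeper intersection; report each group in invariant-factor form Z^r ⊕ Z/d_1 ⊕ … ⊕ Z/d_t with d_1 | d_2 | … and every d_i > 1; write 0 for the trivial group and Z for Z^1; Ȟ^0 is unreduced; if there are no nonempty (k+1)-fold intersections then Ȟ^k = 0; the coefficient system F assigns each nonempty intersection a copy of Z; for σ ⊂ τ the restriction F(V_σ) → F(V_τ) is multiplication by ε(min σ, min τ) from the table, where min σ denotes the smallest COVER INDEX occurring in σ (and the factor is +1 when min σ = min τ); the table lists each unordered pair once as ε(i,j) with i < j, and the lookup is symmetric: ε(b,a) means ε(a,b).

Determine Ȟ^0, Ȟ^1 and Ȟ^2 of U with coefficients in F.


Ȟ^0 ≅ Z; Ȟ^1 ≅ Z^2; Ȟ^2 ≅ 0

intersection data:
  V12={q1,q2} V14={q5} V15={q7} V16={q6} V23={q8} V34={q3} V56={q4}
C dims 6,7; δ0: rk 5, SNF 1^5
Ȟ^0 = (6 − 5) − 0 = 1, so Ȟ^0 ≅ Z
Ȟ^1 = (7 − 0) − 5 = 2, so Ȟ^1 ≅ Z^2
Ȟ^2 = (0 − 0) − 0 = 0, so Ȟ^2 ≅ 0


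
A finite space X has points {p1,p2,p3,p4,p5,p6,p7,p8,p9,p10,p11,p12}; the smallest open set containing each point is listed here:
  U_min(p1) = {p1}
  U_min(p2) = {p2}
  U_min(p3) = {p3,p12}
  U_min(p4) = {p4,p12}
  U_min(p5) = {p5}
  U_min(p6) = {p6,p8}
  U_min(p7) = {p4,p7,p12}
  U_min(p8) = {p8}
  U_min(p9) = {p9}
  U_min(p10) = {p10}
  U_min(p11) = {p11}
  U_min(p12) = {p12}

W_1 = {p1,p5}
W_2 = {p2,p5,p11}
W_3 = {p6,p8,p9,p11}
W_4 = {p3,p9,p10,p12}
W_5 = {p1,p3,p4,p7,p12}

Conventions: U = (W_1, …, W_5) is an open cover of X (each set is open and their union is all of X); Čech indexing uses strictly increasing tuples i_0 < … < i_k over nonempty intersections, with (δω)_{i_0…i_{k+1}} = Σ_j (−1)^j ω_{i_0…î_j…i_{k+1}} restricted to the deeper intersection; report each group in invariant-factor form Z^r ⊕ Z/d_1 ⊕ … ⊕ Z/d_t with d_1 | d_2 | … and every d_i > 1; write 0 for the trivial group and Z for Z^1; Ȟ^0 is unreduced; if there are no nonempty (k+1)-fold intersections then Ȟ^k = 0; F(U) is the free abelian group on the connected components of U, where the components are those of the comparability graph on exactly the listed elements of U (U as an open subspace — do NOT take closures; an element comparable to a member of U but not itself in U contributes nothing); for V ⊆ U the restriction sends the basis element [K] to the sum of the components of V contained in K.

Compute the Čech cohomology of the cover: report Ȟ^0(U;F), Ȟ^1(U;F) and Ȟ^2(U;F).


nonempty intersections:
  W12={p5} W15={p1} W23={p11} W34={p9} W45={p3,p12}
components per intersection:
  W1: {p1} {p5}
  W2: {p2} {p5} {p11}
  W3: {p6,p8} {p9} {p11}
  W4: {p3,p12} {p9} {p10}
  W5: {p1} {p3,p4,p7,p12}
  W12: {p5}
  W15: {p1}
  W23: {p11}
  W34: {p9}
  W45: {p3,p12}
C dims 13,5; δ0: rk 5, SNF 1^5
Ȟ^0: (13−5)−0=8 ⇒ Z^8
Ȟ^1: (5−0)−5=0 ⇒ 0
Ȟ^2: (0−0)−0=0 ⇒ 0

Ȟ^0 ≅ Z^8, Ȟ^1 ≅ 0 and Ȟ^2 ≅ 0


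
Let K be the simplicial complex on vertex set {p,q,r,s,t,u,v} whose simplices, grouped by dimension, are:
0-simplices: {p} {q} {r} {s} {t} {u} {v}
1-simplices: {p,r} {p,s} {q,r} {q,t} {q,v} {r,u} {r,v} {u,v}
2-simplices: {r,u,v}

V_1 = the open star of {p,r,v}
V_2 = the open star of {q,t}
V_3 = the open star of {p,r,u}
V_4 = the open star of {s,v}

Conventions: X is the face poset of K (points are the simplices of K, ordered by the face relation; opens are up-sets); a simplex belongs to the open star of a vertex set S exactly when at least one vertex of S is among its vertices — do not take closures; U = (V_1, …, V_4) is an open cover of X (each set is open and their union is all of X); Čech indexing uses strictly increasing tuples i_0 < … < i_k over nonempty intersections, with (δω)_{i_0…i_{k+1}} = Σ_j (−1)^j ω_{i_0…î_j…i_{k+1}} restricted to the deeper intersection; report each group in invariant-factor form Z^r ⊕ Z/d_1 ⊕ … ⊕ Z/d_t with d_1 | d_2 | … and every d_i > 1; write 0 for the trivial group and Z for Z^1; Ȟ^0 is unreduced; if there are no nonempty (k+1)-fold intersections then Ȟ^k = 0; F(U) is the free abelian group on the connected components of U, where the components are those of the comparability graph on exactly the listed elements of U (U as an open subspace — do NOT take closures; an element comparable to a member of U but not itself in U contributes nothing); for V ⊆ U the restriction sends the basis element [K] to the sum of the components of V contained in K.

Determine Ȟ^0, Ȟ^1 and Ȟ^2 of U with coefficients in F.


intersection data:
  V1={{p},{r},{v},{p,r},{p,s},{q,r},{q,v},{r,u},{r,v},{u,v},{r,u,v}} V2={{q},{t},{q,r},{q,t},{q,v}} V3={{p},{r},{u},{p,r},{p,s},{q,r},{r,u},{r,v},{u,v},{r,u,v}} V4={{s},{v},{p,s},{q,v},{r,v},{u,v},{r,u,v}}
  V12={{q,r},{q,v}} V13={{p},{r},{p,r},{p,s},{q,r},{r,u},{r,v},{u,v},{r,u,v}} V14={{v},{p,s},{q,v},{r,v},{u,v},{r,u,v}} V23={{q,r}} V24={{q,v}} V34={{p,s},{r,v},{u,v},{r,u,v}}
  V123={{q,r}} V124={{q,v}} V134={{p,s},{r,v},{u,v},{r,u,v}}
components per intersection:
  V1: {{p},{r},{v},{p,r},{p,s},{q,r},{q,v},{r,u},{r,v},{u,v},{r,u,v}}
  V2: {{q},{t},{q,r},{q,t},{q,v}}
  V3: {{p},{r},{u},{p,r},{p,s},{q,r},{r,u},{r,v},{u,v},{r,u,v}}
  V4: {{s},{p,s}} {{v},{q,v},{r,v},{u,v},{r,u,v}}
  V12: {{q,r}} {{q,v}}
  V13: {{p},{r},{p,r},{p,s},{q,r},{r,u},{r,v},{u,v},{r,u,v}}
  V14: {{v},{q,v},{r,v},{u,v},{r,u,v}} {{p,s}}
  V23: {{q,r}}
  V24: {{q,v}}
  V34: {{p,s}} {{r,v},{u,v},{r,u,v}}
  V123: {{q,r}}
  V124: {{q,v}}
  V134: {{p,s}} {{r,v},{u,v},{r,u,v}}
C dims 5,9,4; δ0: rk 4, SNF 1^4; δ1: rk 4, SNF 1^4
Ȟ^0 = (5 − 4) − 0 = 1, so Ȟ^0 ≅ Z
Ȟ^1 = (9 − 4) − 4 = 1, so Ȟ^1 ≅ Z
Ȟ^2 = (4 − 0) − 4 = 0, so Ȟ^2 ≅ 0

Ȟ^0(U;F) ≅ Z,  Ȟ^1(U;F) ≅ Z,  Ȟ^2(U;F) ≅ 0


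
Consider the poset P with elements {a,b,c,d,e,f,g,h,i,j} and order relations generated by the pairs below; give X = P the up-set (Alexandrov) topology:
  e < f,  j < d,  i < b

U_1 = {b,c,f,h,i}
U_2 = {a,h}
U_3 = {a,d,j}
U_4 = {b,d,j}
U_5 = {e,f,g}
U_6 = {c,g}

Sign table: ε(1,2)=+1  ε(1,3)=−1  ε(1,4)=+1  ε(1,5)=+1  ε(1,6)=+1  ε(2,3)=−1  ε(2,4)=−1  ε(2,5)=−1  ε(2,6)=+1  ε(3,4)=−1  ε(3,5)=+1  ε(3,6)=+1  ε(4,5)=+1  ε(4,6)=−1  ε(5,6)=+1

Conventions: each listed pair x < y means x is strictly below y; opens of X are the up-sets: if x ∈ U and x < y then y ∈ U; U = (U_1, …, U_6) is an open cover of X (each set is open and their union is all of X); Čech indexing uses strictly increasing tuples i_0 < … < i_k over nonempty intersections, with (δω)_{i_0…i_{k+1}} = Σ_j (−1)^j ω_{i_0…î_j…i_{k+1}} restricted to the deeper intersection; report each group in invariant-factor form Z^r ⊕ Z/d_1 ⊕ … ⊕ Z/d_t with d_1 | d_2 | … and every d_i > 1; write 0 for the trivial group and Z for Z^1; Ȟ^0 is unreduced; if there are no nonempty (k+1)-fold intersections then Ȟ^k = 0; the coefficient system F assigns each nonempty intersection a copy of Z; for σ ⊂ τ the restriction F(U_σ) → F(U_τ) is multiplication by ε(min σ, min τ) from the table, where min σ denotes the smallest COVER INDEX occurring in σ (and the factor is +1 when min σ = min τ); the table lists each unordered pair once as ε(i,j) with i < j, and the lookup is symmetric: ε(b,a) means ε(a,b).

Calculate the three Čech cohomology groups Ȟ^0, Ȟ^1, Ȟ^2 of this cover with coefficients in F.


nerve of the cover:
  U12={h} U14={b} U15={f} U16={c} U23={a} U34={d,j} U56={g}
C dims 6,7; δ0: rk 5, SNF 1^5
Ȟ^0 = (6 − 5) − 0 = 1, so Ȟ^0 ≅ Z
Ȟ^1 = (7 − 0) − 5 = 2, so Ȟ^1 ≅ Z^2
Ȟ^2 = (0 − 0) − 0 = 0, so Ȟ^2 ≅ 0

Ȟ^0(U;F) ≅ Z, Ȟ^1(U;F) ≅ Z^2, Ȟ^2(U;F) ≅ 0


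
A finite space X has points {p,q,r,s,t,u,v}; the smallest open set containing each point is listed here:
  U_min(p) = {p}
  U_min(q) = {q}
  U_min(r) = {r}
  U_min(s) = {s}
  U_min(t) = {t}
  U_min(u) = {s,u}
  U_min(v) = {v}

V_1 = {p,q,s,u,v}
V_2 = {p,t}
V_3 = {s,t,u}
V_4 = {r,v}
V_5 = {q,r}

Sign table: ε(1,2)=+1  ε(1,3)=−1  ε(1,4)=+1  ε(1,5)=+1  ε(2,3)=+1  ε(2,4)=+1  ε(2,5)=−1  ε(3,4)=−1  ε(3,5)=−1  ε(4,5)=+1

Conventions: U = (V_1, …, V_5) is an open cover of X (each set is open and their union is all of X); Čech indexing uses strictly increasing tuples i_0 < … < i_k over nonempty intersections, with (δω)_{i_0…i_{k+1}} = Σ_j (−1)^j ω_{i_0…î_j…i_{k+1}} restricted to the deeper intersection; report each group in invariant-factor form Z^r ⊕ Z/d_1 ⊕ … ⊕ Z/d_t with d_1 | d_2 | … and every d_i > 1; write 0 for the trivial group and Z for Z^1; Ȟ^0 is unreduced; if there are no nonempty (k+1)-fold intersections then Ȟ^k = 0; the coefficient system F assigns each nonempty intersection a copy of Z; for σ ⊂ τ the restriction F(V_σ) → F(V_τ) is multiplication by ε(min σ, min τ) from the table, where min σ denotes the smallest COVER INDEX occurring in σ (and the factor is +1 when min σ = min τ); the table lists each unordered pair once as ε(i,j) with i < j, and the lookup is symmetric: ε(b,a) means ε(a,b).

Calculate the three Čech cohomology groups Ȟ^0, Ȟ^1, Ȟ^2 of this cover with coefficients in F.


Ȟ^0 = 0; Ȟ^1 = Z ⊕ Z/2; Ȟ^2 = 0

nerve of the cover:
  V12={p} V13={s,u} V14={v} V15={q} V23={t} V45={r}
C dims 5,6; δ0: rk 5, SNF 1^4·2
Ȟ^0 = (5 − 5) − 0 = 0, so Ȟ^0 ≅ 0
Ȟ^1 = (6 − 0) − 5 = 1 plus torsion [2], so Ȟ^1 ≅ Z ⊕ Z/2
Ȟ^2 = (0 − 0) − 0 = 0, so Ȟ^2 ≅ 0


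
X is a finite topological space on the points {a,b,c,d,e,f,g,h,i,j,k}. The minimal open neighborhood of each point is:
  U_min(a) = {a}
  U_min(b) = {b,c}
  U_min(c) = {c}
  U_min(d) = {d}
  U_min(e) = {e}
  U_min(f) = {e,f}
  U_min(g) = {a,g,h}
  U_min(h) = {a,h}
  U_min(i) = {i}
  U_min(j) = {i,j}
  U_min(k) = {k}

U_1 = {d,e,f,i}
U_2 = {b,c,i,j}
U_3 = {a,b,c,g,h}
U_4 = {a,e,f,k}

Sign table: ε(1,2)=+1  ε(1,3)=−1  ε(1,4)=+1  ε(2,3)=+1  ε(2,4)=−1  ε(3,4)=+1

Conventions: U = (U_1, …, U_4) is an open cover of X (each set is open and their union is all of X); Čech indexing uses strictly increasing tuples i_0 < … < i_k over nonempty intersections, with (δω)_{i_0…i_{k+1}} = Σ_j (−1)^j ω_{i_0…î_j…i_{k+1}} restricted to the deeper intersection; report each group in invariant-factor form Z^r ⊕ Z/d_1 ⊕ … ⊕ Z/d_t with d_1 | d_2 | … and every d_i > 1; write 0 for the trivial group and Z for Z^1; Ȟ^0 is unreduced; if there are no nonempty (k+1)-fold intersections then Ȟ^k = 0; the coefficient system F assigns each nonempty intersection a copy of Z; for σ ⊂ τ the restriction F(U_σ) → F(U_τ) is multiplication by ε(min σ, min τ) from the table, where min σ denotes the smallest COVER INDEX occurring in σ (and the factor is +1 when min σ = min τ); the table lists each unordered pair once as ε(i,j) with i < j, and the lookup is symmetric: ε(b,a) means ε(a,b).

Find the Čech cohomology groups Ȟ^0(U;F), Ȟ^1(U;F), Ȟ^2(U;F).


intersection data:
  U12={i} U14={e,f} U23={b,c} U34={a}
C dims 4,4; δ0: rk 3, SNF 1^3
Ȟ^0 = (4 − 3) − 0 = 1, so Ȟ^0 ≅ Z
Ȟ^1 = (4 − 0) − 3 = 1, so Ȟ^1 ≅ Z
Ȟ^2 = (0 − 0) − 0 = 0, so Ȟ^2 ≅ 0

Ȟ^0 = Z, Ȟ^1 = Z and Ȟ^2 = 0


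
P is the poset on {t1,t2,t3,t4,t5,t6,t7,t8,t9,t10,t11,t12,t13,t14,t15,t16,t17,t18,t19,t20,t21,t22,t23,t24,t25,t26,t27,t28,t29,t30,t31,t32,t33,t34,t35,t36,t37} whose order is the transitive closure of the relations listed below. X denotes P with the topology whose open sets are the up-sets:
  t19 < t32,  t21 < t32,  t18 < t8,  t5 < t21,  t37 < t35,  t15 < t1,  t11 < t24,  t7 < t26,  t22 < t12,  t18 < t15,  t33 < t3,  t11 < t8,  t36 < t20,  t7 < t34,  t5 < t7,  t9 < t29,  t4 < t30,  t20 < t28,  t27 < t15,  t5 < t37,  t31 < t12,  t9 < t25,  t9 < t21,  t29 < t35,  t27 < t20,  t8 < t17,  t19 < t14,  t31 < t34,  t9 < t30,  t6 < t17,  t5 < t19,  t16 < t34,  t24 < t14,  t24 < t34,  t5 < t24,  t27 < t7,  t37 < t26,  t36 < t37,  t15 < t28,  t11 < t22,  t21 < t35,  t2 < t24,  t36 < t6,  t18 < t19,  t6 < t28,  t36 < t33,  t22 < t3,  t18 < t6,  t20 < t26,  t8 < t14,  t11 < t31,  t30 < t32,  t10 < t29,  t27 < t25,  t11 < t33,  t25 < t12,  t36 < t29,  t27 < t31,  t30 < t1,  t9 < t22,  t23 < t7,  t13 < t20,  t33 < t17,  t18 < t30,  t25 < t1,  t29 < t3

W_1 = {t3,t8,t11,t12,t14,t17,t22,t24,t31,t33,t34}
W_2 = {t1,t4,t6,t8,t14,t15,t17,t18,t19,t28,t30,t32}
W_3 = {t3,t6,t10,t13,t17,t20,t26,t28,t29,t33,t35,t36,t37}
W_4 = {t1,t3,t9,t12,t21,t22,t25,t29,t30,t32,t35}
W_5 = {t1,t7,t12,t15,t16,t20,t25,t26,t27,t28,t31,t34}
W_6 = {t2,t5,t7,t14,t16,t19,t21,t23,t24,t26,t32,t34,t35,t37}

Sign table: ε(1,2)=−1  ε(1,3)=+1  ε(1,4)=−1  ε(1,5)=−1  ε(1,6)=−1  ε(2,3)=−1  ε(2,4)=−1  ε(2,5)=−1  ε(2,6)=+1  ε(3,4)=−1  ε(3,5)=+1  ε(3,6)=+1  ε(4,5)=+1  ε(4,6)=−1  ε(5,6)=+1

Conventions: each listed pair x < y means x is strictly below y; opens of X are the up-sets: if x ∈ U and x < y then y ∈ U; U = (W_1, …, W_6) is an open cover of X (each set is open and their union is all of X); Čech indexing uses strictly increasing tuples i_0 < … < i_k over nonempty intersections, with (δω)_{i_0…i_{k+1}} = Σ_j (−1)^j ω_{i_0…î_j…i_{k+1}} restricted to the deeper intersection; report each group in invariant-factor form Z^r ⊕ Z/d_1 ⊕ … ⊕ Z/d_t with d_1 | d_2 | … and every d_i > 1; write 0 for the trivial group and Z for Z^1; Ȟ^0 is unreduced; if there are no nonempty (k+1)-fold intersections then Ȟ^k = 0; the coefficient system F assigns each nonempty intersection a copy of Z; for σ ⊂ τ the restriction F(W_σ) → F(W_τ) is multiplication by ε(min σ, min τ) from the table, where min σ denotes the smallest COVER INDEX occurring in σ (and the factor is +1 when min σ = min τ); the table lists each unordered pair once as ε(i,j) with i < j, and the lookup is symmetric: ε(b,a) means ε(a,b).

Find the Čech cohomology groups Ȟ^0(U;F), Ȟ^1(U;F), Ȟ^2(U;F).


nonempty overlaps:
  W12={t8,t14,t17} W13={t3,t17,t33} W14={t3,t12,t22} W15={t12,t31,t34} W16={t14,t24,t34} W23={t6,t17,t28} W24={t1,t30,t32} W25={t1,t15,t28} W26={t14,t19,t32} W34={t3,t29,t35} W35={t20,t26,t28} W36={t26,t35,t37} W45={t1,t12,t25} W46={t21,t32,t35} W56={t7,t16,t26,t34}
  W123={t17} W126={t14} W134={t3} W145={t12} W156={t34} W235={t28} W245={t1} W246={t32} W346={t35} W356={t26}
C dims 6,15,10; δ0: rk 6, SNF 1^5·2; δ1: rk 9, SNF 1^9
degree 0: 6−6−0 = 0 → Ȟ^0 ≅ 0
degree 1: 15−9−6 = 0 plus torsion [2] → Ȟ^1 ≅ Z/2
degree 2: 10−0−9 = 1 → Ȟ^2 ≅ Z

Ȟ^0 ≅ 0; Ȟ^1 ≅ Z/2; Ȟ^2 ≅ Z


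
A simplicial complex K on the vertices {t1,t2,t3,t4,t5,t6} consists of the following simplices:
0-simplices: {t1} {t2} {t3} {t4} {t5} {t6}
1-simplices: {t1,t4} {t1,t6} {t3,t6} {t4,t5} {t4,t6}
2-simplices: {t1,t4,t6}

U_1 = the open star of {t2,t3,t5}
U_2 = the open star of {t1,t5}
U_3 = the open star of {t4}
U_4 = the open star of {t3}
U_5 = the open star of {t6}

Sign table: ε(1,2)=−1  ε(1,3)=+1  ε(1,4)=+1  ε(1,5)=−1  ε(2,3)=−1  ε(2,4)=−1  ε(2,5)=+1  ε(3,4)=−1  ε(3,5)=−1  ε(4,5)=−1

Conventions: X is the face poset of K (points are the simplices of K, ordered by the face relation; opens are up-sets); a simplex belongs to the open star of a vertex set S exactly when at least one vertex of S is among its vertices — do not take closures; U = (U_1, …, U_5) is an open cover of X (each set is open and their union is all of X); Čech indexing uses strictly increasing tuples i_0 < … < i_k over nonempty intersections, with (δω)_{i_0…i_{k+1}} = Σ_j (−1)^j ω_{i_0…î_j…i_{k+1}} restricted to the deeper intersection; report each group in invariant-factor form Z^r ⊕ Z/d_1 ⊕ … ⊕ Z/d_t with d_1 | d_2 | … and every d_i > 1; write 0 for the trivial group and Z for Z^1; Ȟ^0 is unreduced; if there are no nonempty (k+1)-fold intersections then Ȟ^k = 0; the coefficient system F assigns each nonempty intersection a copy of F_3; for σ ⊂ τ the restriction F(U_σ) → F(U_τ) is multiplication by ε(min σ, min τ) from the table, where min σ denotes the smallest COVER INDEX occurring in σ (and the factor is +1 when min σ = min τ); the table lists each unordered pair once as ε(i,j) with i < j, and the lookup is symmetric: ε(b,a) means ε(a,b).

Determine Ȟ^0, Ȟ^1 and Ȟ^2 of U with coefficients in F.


nonempty intersections:
  U1={{t2},{t3},{t5},{t3,t6},{t4,t5}} U2={{t1},{t5},{t1,t4},{t1,t6},{t4,t5},{t1,t4,t6}} U3={{t4},{t1,t4},{t4,t5},{t4,t6},{t1,t4,t6}} U4={{t3},{t3,t6}} U5={{t6},{t1,t6},{t3,t6},{t4,t6},{t1,t4,t6}}
  U12={{t5},{t4,t5}} U13={{t4,t5}} U14={{t3},{t3,t6}} U15={{t3,t6}} U23={{t1,t4},{t4,t5},{t1,t4,t6}} U25={{t1,t6},{t1,t4,t6}} U35={{t4,t6},{t1,t4,t6}} U45={{t3,t6}}
  U123={{t4,t5}} U145={{t3,t6}} U235={{t1,t4,t6}}
C dims 5,8,3; δ0: rk_F3 4; δ1: rk_F3 3
Ȟ^0: (5−4)−0=1 ⇒ Z/3
Ȟ^1: (8−3)−4=1 ⇒ Z/3
Ȟ^2: (3−0)−3=0 ⇒ 0

Ȟ^0 ≅ Z/3, Ȟ^1 ≅ Z/3 and Ȟ^2 ≅ 0
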